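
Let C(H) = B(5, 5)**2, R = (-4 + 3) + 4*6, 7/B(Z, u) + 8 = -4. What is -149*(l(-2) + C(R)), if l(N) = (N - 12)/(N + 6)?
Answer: 67795/144 ≈ 470.80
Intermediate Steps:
B(Z, u) = -7/12 (B(Z, u) = 7/(-8 - 4) = 7/(-12) = 7*(-1/12) = -7/12)
l(N) = (-12 + N)/(6 + N)
R = 23 (R = -1 + 24 = 23)
C(H) = 49/144 (C(H) = (-7/12)**2 = 49/144)
-149*(l(-2) + C(R)) = -149*((-12 - 2)/(6 - 2) + 49/144) = -149*(-14/4 + 49/144) = -149*((1/4)*(-14) + 49/144) = -149*(-7/2 + 49/144) = -149*(-455/144) = 67795/144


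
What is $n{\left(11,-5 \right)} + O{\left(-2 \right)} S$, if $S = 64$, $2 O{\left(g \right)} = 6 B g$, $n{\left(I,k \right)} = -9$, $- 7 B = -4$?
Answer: $- \frac{1599}{7} \approx -228.43$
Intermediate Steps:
$B = \frac{4}{7}$ ($B = \left(- \frac{1}{7}\right) \left(-4\right) = \frac{4}{7} \approx 0.57143$)
$O{\left(g \right)} = \frac{12 g}{7}$ ($O{\left(g \right)} = \frac{6 \cdot \frac{4}{7} g}{2} = \frac{\frac{24}{7} g}{2} = \frac{12 g}{7}$)
$n{\left(11,-5 \right)} + O{\left(-2 \right)} S = -9 + \frac{12}{7} \left(-2\right) 64 = -9 - \frac{1536}{7} = - \frac{1599}{7}$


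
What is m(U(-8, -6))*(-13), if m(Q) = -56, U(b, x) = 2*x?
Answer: 728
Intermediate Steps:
m(U(-8, -6))*(-13) = -56*(-13) = 728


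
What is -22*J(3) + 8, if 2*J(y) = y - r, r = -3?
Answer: -58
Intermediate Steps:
J(y) = 3/2 + y/2 (J(y) = (y - 1*(-3))/2 = (y + 3)/2 = (3 + y)/2 = 3/2 + y/2)
-22*J(3) + 8 = -22*(3/2 + (½)*3) + 8 = -22*(3/2 + 3/2) + 8 = -22*3 + 8 = -66 + 8 = -58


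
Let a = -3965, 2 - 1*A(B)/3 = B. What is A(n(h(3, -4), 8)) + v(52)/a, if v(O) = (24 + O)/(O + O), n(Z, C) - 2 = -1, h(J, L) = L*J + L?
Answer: 309251/103090 ≈ 2.9998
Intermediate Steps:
h(J, L) = L + J*L (h(J, L) = J*L + L = L + J*L)
n(Z, C) = 1 (n(Z, C) = 2 - 1 = 1)
A(B) = 6 - 3*B
v(O) = (24 + O)/(2*O) (v(O) = (24 + O)/((2*O)) = (24 + O)*(1/(2*O)) = (24 + O)/(2*O))
A(n(h(3, -4), 8)) + v(52)/a = (6 - 3*1) + ((1/2)*(24 + 52)/52)/(-3965) = (6 - 3) + ((1/2)*(1/52)*76)*(-1/3965) = 3 + (19/26)*(-1/3965) = 3 - 19/103090 = 309251/103090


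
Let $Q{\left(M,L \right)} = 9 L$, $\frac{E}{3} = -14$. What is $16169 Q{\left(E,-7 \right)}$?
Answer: $-1018647$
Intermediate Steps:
$E = -42$ ($E = 3 \left(-14\right) = -42$)
$16169 Q{\left(E,-7 \right)} = 16169 \cdot 9 \left(-7\right) = 16169 \left(-63\right) = -1018647$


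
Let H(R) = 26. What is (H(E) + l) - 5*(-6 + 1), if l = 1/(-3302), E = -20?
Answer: 168401/3302 ≈ 51.000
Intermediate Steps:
l = -1/3302 ≈ -0.00030285
(H(E) + l) - 5*(-6 + 1) = (26 - 1/3302) - 5*(-6 + 1) = 85851/3302 - 5*(-5) = 85851/3302 + 25 = 168401/3302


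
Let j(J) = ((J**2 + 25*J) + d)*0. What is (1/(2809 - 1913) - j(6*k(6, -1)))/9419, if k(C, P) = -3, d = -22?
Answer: 1/8439424 ≈ 1.1849e-7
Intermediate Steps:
j(J) = 0 (j(J) = ((J**2 + 25*J) - 22)*0 = (-22 + J**2 + 25*J)*0 = 0)
(1/(2809 - 1913) - j(6*k(6, -1)))/9419 = (1/(2809 - 1913) - 1*0)/9419 = (1/896 + 0)*(1/9419) = (1/896)*(1/9419) = 1/8439424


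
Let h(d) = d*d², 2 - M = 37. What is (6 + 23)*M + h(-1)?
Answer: -1016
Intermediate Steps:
M = -35 (M = 2 - 1*37 = 2 - 37 = -35)
h(d) = d³
(6 + 23)*M + h(-1) = (6 + 23)*(-35) + (-1)³ = 29*(-35) - 1 = -1015 - 1 = -1016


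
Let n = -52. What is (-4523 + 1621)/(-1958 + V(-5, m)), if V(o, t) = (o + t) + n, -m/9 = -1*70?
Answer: 2902/1385 ≈ 2.0953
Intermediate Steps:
m = 630 (m = -(-9)*70 = -9*(-70) = 630)
V(o, t) = -52 + o + t (V(o, t) = (o + t) - 52 = -52 + o + t)
(-4523 + 1621)/(-1958 + V(-5, m)) = (-4523 + 1621)/(-1958 + (-52 - 5 + 630)) = -2902/(-1958 + 573) = -2902/(-1385) = -2902*(-1/1385) = 2902/1385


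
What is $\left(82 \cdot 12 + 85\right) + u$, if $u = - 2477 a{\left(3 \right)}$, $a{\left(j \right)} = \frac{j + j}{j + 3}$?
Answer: $-1408$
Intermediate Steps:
$a{\left(j \right)} = \frac{2 j}{3 + j}$
$u = -2477$ ($u = - 2477 \cdot 2 \cdot 3 \frac{1}{3 + 3} = - 2477 \cdot 2 \cdot 3 \cdot \frac{1}{6} = \left(-2477\right) 1 = -2477$)
$\left(82 \cdot 12 + 85\right) + u = \left(82 \cdot 12 + 85\right) - 2477 = \left(984 + 85\right) - 2477 = 1069 - 2477 = -1408$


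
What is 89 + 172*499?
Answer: 85917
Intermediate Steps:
89 + 172*499 = 89 + 85828 = 85917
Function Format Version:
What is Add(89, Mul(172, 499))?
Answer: 85917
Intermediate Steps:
Add(89, Mul(172, 499)) = Add(89, 85828) = 85917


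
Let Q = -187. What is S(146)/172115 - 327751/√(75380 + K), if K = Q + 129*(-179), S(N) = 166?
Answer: 166/172115 - 327751*√52102/52102 ≈ -1435.9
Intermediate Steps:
K = -23278 (K = -187 + 129*(-179) = -187 - 23091 = -23278)
S(146)/172115 - 327751/√(75380 + K) = 166/172115 - 327751/√(75380 - 23278) = 166*(1/172115) - 327751*√52102/52102 = 166/172115 - 327751*√52102/52102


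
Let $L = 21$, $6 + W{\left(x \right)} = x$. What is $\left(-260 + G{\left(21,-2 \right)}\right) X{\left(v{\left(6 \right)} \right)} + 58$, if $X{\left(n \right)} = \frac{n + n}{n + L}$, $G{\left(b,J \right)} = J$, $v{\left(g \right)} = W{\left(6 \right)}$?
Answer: $58$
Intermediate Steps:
$W{\left(x \right)} = -6 + x$
$v{\left(g \right)} = 0$ ($v{\left(g \right)} = -6 + 6 = 0$)
$X{\left(n \right)} = \frac{2 n}{21 + n}$ ($X{\left(n \right)} = \frac{n + n}{n + 21} = \frac{2 n}{21 + n}$)
$\left(-260 + G{\left(21,-2 \right)}\right) X{\left(v{\left(6 \right)} \right)} + 58 = \left(-260 - 2\right) 2 \cdot 0 \frac{1}{21 + 0} + 58 = - 262 \cdot 2 \cdot 0 \cdot \frac{1}{21} + 58 = \left(-262\right) 0 + 58 = 0 + 58 = 58$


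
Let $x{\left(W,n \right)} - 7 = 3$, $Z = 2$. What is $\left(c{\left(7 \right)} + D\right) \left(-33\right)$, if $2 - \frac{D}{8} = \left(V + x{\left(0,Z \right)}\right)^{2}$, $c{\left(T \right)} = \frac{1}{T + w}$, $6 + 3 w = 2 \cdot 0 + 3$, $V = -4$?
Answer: $\frac{17941}{2} \approx 8970.5$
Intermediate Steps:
$x{\left(W,n \right)} = 10$ ($x{\left(W,n \right)} = 7 + 3 = 10$)
$w = -1$ ($w = -2 + \frac{2 \cdot 0 + 3}{3} = -2 + \frac{0 + 3}{3} = -2 + \frac{1}{3} \cdot 3 = -2 + 1 = -1$)
$c{\left(T \right)} = \frac{1}{-1 + T}$ ($c{\left(T \right)} = \frac{1}{T - 1} = \frac{1}{-1 + T}$)
$D = -272$ ($D = 16 - 8 \left(-4 + 10\right)^{2} = 16 - 8 \cdot 6^{2} = 16 - 288 = -272$)
$\left(c{\left(7 \right)} + D\right) \left(-33\right) = \left(\frac{1}{-1 + 7} - 272\right) \left(-33\right) = \left(\frac{1}{6} - 272\right) \left(-33\right) = \left(- \frac{1631}{6}\right) \left(-33\right) = \frac{17941}{2}$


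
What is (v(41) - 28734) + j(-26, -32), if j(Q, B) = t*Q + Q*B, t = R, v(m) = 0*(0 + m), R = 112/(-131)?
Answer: -3652250/131 ≈ -27880.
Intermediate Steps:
R = -112/131 (R = 112*(-1/131) = -112/131 ≈ -0.85496)
v(m) = 0 (v(m) = 0*m = 0)
t = -112/131 ≈ -0.85496
j(Q, B) = -112*Q/131 + B*Q (j(Q, B) = -112*Q/131 + Q*B = -112*Q/131 + B*Q)
(v(41) - 28734) + j(-26, -32) = (0 - 28734) + (1/131)*(-26)*(-112 + 131*(-32)) = -28734 + (1/131)*(-26)*(-112 - 4192) = -28734 + (1/131)*(-26)*(-4304) = -28734 + 111904/131 = -3652250/131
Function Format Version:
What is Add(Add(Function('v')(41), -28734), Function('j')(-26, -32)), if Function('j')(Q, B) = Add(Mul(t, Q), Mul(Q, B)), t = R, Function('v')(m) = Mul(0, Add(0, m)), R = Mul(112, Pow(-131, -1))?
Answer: Rational(-3652250, 131) ≈ -27880.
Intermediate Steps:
R = Rational(-112, 131) (R = Mul(112, Rational(-1, 131)) = Rational(-112, 131) ≈ -0.85496)
Function('v')(m) = 0 (Function('v')(m) = Mul(0, m) = 0)
t = Rational(-112, 131) ≈ -0.85496
Function('j')(Q, B) = Add(Mul(Rational(-112, 131), Q), Mul(B, Q)) (Function('j')(Q, B) = Add(Mul(Rational(-112, 131), Q), Mul(Q, B)) = Add(Mul(Rational(-112, 131), Q), Mul(B, Q)))
Add(Add(Function('v')(41), -28734), Function('j')(-26, -32)) = Add(Add(0, -28734), Mul(Rational(1, 131), -26, Add(-112, Mul(131, -32)))) = Add(-28734, Mul(Rational(1, 131), -26, Add(-112, -4192))) = Add(-28734, Mul(Rational(1, 131), -26, -4304)) = Add(-28734, Rational(111904, 131)) = Rational(-3652250, 131)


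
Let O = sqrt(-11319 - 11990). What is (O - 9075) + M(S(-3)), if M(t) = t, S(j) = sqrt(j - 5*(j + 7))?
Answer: -9075 + I*sqrt(23) + I*sqrt(23309) ≈ -9075.0 + 157.47*I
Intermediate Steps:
S(j) = sqrt(-35 - 4*j) (S(j) = sqrt(j - 5*(7 + j)) = sqrt(j + (-35 - 5*j)) = sqrt(-35 - 4*j))
O = I*sqrt(23309) (O = sqrt(-23309) = I*sqrt(23309) ≈ 152.67*I)
(O - 9075) + M(S(-3)) = (I*sqrt(23309) - 9075) + sqrt(-35 - 4*(-3)) = (-9075 + I*sqrt(23309)) + sqrt(-35 + 12) = (-9075 + I*sqrt(23309)) + sqrt(-23) = (-9075 + I*sqrt(23309)) + I*sqrt(23) = -9075 + I*sqrt(23) + I*sqrt(23309)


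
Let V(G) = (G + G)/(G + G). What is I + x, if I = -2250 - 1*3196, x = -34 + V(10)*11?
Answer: -5469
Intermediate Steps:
V(G) = 1 (V(G) = (2*G)/((2*G)) = (2*G)*(1/(2*G)) = 1)
x = -23 (x = -34 + 1*11 = -34 + 11 = -23)
I = -5446 (I = -2250 - 3196 = -5446)
I + x = -5446 - 23 = -5469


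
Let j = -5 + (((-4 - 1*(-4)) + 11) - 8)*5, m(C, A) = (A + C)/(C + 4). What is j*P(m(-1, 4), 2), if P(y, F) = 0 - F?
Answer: -20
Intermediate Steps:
m(C, A) = (A + C)/(4 + C)
P(y, F) = -F
j = 10 (j = -5 + (((-4 + 4) + 11) - 8)*5 = -5 + ((0 + 11) - 8)*5 = -5 + (11 - 8)*5 = -5 + 3*5 = -5 + 15 = 10)
j*P(m(-1, 4), 2) = 10*(-1*2) = 10*(-2) = -20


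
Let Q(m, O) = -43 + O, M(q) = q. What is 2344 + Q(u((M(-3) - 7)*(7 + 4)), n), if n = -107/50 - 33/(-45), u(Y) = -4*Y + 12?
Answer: 344939/150 ≈ 2299.6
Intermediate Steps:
u(Y) = 12 - 4*Y
n = -211/150 (n = -107*1/50 - 33*(-1/45) = -107/50 + 11/15 = -211/150 ≈ -1.4067)
2344 + Q(u((M(-3) - 7)*(7 + 4)), n) = 2344 + (-43 - 211/150) = 2344 - 6661/150 = 344939/150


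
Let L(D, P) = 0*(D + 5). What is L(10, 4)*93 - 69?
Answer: -69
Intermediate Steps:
L(D, P) = 0 (L(D, P) = 0*(5 + D) = 0)
L(10, 4)*93 - 69 = 0*93 - 69 = 0 - 69 = -69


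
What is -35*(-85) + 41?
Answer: 3016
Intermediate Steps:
-35*(-85) + 41 = 2975 + 41 = 3016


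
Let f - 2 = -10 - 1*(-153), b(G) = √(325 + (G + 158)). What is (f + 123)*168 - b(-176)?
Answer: 45024 - √307 ≈ 45007.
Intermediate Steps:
b(G) = √(483 + G) (b(G) = √(325 + (158 + G)) = √(483 + G))
f = 145 (f = 2 + (-10 - 1*(-153)) = 2 + (-10 + 153) = 2 + 143 = 145)
(f + 123)*168 - b(-176) = (145 + 123)*168 - √(483 - 176) = 268*168 - √307 = 45024 - √307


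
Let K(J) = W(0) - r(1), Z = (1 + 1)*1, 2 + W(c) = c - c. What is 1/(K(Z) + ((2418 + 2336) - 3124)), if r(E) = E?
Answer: 1/1627 ≈ 0.00061463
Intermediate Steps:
W(c) = -2 (W(c) = -2 + (c - c) = -2 + 0 = -2)
Z = 2 (Z = 2*1 = 2)
K(J) = -3 (K(J) = -2 - 1*1 = -2 - 1 = -3)
1/(K(Z) + ((2418 + 2336) - 3124)) = 1/(-3 + ((2418 + 2336) - 3124)) = 1/(-3 + (4754 - 3124)) = 1/(-3 + 1630) = 1/1627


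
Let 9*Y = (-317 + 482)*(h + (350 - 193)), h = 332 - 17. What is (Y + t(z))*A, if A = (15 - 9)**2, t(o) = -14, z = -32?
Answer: 311016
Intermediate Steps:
h = 315
A = 36 (A = 6**2 = 36)
Y = 25960/3 (Y = ((-317 + 482)*(315 + (350 - 193)))/9 = (165*(315 + 157))/9 = (165*472)/9 = (1/9)*77880 = 25960/3 ≈ 8653.3)
(Y + t(z))*A = (25960/3 - 14)*36 = (25918/3)*36 = 311016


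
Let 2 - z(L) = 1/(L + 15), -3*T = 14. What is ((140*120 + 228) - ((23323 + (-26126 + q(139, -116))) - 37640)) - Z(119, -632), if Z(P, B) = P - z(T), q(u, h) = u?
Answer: 1773662/31 ≈ 57215.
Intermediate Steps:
T = -14/3 (T = -1/3*14 = -14/3 ≈ -4.6667)
z(L) = 2 - 1/(15 + L) (z(L) = 2 - 1/(L + 15) = 2 - 1/(15 + L))
Z(P, B) = -59/31 + P (Z(P, B) = P - (29 + 2*(-14/3))/(15 - 14/3) = P - (29 - 28/3)/31/3 = P - 3*59/(31*3) = P - 1*59/31 = P - 59/31 = -59/31 + P)
((140*120 + 228) - ((23323 + (-26126 + q(139, -116))) - 37640)) - Z(119, -632) = ((140*120 + 228) - ((23323 + (-26126 + 139)) - 37640)) - (-59/31 + 119) = ((16800 + 228) - ((23323 - 25987) - 37640)) - 1*3630/31 = (17028 - (-2664 - 37640)) - 3630/31 = (17028 - 1*(-40304)) - 3630/31 = (17028 + 40304) - 3630/31 = 57332 - 3630/31 = 1773662/31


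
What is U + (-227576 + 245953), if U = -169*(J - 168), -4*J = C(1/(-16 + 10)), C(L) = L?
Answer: 1122287/24 ≈ 46762.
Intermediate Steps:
J = 1/24 (J = -1/(4*(-16 + 10)) = -1/4/(-6) = -1/4*(-1/6) = 1/24 ≈ 0.041667)
U = 681239/24 (U = -169*(1/24 - 168) = -169*(-4031/24) = 681239/24 ≈ 28385.)
U + (-227576 + 245953) = 681239/24 + (-227576 + 245953) = 681239/24 + 18377 = 1122287/24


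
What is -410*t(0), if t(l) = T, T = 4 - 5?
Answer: 410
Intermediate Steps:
T = -1
t(l) = -1
-410*t(0) = -410*(-1) = 410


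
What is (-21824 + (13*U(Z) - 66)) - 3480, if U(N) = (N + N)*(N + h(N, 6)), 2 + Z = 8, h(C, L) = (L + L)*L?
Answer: -13202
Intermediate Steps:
h(C, L) = 2*L² (h(C, L) = (2*L)*L = 2*L²)
Z = 6 (Z = -2 + 8 = 6)
U(N) = 2*N*(72 + N) (U(N) = (N + N)*(N + 2*6²) = (2*N)*(N + 2*36) = (2*N)*(N + 72) = (2*N)*(72 + N) = 2*N*(72 + N))
(-21824 + (13*U(Z) - 66)) - 3480 = (-21824 + (13*(2*6*(72 + 6)) - 66)) - 3480 = (-21824 + (13*(2*6*78) - 66)) - 3480 = (-21824 + (13*936 - 66)) - 3480 = (-21824 + (12168 - 66)) - 3480 = (-21824 + 12102) - 3480 = -9722 - 3480 = -13202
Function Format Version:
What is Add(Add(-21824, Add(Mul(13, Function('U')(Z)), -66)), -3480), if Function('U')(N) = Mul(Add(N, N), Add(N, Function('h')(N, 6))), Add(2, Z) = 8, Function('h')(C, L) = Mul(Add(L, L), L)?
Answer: -13202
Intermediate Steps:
Function('h')(C, L) = Mul(2, Pow(L, 2)) (Function('h')(C, L) = Mul(Mul(2, L), L) = Mul(2, Pow(L, 2)))
Z = 6 (Z = Add(-2, 8) = 6)
Function('U')(N) = Mul(2, N, Add(72, N)) (Function('U')(N) = Mul(Add(N, N), Add(N, Mul(2, Pow(6, 2)))) = Mul(Mul(2, N), Add(N, Mul(2, 36))) = Mul(Mul(2, N), Add(N, 72)) = Mul(Mul(2, N), Add(72, N)) = Mul(2, N, Add(72, N)))
Add(Add(-21824, Add(Mul(13, Function('U')(Z)), -66)), -3480) = Add(Add(-21824, Add(Mul(13, Mul(2, 6, Add(72, 6))), -66)), -3480) = Add(Add(-21824, Add(Mul(13, Mul(2, 6, 78)), -66)), -3480) = Add(Add(-21824, Add(Mul(13, 936), -66)), -3480) = Add(Add(-21824, Add(12168, -66)), -3480) = Add(Add(-21824, 12102), -3480) = Add(-9722, -3480) = -13202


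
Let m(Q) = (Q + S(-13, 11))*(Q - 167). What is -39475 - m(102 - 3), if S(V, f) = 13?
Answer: -31859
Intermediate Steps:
m(Q) = (-167 + Q)*(13 + Q) (m(Q) = (Q + 13)*(Q - 167) = (13 + Q)*(-167 + Q) = (-167 + Q)*(13 + Q))
-39475 - m(102 - 3) = -39475 - (-2171 + (102 - 3)² - 154*(102 - 3)) = -39475 - (-2171 + 99² - 154*99) = -39475 - (-2171 + 9801 - 15246) = -39475 - 1*(-7616) = -39475 + 7616 = -31859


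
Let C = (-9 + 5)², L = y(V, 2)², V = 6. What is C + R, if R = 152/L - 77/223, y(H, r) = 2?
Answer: 11965/223 ≈ 53.655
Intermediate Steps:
L = 4 (L = 2² = 4)
C = 16 (C = (-4)² = 16)
R = 8397/223 (R = 152/4 - 77/223 = 152*(¼) - 77*1/223 = 38 - 77/223 = 8397/223 ≈ 37.655)
C + R = 16 + 8397/223 = 11965/223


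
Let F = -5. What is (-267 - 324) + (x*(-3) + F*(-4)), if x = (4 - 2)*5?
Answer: -601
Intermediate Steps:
x = 10 (x = 2*5 = 10)
(-267 - 324) + (x*(-3) + F*(-4)) = (-267 - 324) + (10*(-3) - 5*(-4)) = -591 + (-30 + 20) = -591 - 10 = -601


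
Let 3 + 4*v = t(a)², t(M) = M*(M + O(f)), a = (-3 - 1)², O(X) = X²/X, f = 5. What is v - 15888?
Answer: 49341/4 ≈ 12335.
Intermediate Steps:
O(X) = X
a = 16 (a = (-4)² = 16)
t(M) = M*(5 + M) (t(M) = M*(M + 5) = M*(5 + M))
v = 112893/4 (v = -¾ + (16*(5 + 16))²/4 = -¾ + (16*21)²/4 = -¾ + (¼)*336² = -¾ + (¼)*112896 = -¾ + 28224 = 112893/4 ≈ 28223.)
v - 15888 = 112893/4 - 15888 = 49341/4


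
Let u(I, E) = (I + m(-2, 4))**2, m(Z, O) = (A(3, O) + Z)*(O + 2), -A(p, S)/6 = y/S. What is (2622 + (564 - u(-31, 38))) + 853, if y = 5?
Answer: -3705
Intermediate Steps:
A(p, S) = -30/S
m(Z, O) = (2 + O)*(Z - 30/O) (m(Z, O) = (-30/O + Z)*(O + 2) = (Z - 30/O)*(2 + O) = (2 + O)*(Z - 30/O))
u(I, E) = (-57 + I)**2 (u(I, E) = (I + (-30 - 60/4 + 2*(-2) + 4*(-2)))**2 = (I + (-30 - 60*1/4 - 4 - 8))**2 = (I + (-30 - 15 - 4 - 8))**2 = (I - 57)**2 = (-57 + I)**2)
(2622 + (564 - u(-31, 38))) + 853 = (2622 + (564 - (-57 - 31)**2)) + 853 = (2622 + (564 - 1*(-88)**2)) + 853 = (2622 + (564 - 1*7744)) + 853 = (2622 + (564 - 7744)) + 853 = (2622 - 7180) + 853 = -4558 + 853 = -3705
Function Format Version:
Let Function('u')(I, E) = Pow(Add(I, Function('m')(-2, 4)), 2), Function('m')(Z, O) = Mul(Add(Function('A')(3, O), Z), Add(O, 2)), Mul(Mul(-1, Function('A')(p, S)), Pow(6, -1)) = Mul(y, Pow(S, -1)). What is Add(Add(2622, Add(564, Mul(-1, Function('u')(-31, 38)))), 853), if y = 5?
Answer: -3705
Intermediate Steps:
Function('A')(p, S) = Mul(-30, Pow(S, -1)) (Function('A')(p, S) = Mul(-6, Mul(5, Pow(S, -1))) = Mul(-30, Pow(S, -1)))
Function('m')(Z, O) = Mul(Add(2, O), Add(Z, Mul(-30, Pow(O, -1)))) (Function('m')(Z, O) = Mul(Add(Mul(-30, Pow(O, -1)), Z), Add(O, 2)) = Mul(Add(Z, Mul(-30, Pow(O, -1))), Add(2, O)) = Mul(Add(2, O), Add(Z, Mul(-30, Pow(O, -1)))))
Function('u')(I, E) = Pow(Add(-57, I), 2) (Function('u')(I, E) = Pow(Add(I, Add(-30, Mul(-60, Pow(4, -1)), Mul(2, -2), Mul(4, -2))), 2) = Pow(Add(I, Add(-30, Mul(-60, Rational(1, 4)), -4, -8)), 2) = Pow(Add(I, Add(-30, -15, -4, -8)), 2) = Pow(Add(I, -57), 2) = Pow(Add(-57, I), 2))
Add(Add(2622, Add(564, Mul(-1, Function('u')(-31, 38)))), 853) = Add(Add(2622, Add(564, Mul(-1, Pow(Add(-57, -31), 2)))), 853) = Add(Add(2622, Add(564, Mul(-1, Pow(-88, 2)))), 853) = Add(Add(2622, Add(564, Mul(-1, 7744))), 853) = Add(Add(2622, Add(564, -7744)), 853) = Add(Add(2622, -7180), 853) = Add(-4558, 853) = -3705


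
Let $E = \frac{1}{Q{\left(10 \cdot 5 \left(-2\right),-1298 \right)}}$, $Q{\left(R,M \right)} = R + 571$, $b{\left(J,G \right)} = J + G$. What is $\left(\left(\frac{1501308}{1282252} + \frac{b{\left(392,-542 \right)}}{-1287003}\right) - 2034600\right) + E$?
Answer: $- \frac{131786642961895007570}{64772790202173} \approx -2.0346 \cdot 10^{6}$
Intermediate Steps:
$b{\left(J,G \right)} = G + J$
$Q{\left(R,M \right)} = 571 + R$
$E = \frac{1}{471}$ ($E = \frac{1}{571 + 10 \cdot 5 \left(-2\right)} = \frac{1}{571 + 50 \left(-2\right)} = \frac{1}{571 - 100} = \frac{1}{471} \approx 0.0021231$)
$\left(\left(\frac{1501308}{1282252} + \frac{b{\left(392,-542 \right)}}{-1287003}\right) - 2034600\right) + E = \left(\left(\frac{1501308}{1282252} + \frac{-542 + 392}{-1287003}\right) - 2034600\right) + \frac{1}{471} = \left(\left(1501308 \cdot \frac{1}{1282252} - - \frac{50}{429001}\right) - 2034600\right) + \frac{1}{471} = \left(\left(\frac{375327}{320563} + \frac{50}{429001}\right) - 2034600\right) + \frac{1}{471} = \left(\frac{161031686477}{137521847563} - 2034600\right) + \frac{1}{471} = - \frac{279801790019993323}{137521847563} + \frac{1}{471} = - \frac{131786642961895007570}{64772790202173}$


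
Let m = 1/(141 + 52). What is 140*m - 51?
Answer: -9703/193 ≈ -50.275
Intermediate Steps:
m = 1/193 ≈ 0.0051813
140*m - 51 = 140*(1/193) - 51 = 140/193 - 51 = -9703/193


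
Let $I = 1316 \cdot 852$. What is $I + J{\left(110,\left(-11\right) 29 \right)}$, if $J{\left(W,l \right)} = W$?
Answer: $1121342$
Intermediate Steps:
$I = 1121232$
$I + J{\left(110,\left(-11\right) 29 \right)} = 1121232 + 110 = 1121342$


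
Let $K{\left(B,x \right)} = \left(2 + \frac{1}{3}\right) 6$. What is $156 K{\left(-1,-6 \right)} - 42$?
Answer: $2142$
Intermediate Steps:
$K{\left(B,x \right)} = 14$ ($K{\left(B,x \right)} = \left(2 + \frac{1}{3}\right) 6 = \frac{7}{3} \cdot 6 = 14$)
$156 K{\left(-1,-6 \right)} - 42 = 156 \cdot 14 - 42 = 2184 - 42 = 2142$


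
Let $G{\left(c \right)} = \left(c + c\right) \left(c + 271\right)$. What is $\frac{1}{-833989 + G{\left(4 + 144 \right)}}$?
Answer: $- \frac{1}{709965} \approx -1.4085 \cdot 10^{-6}$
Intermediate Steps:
$G{\left(c \right)} = 2 c \left(271 + c\right)$
$\frac{1}{-833989 + G{\left(4 + 144 \right)}} = \frac{1}{-833989 + 2 \left(4 + 144\right) \left(271 + \left(4 + 144\right)\right)} = \frac{1}{-833989 + 2 \cdot 148 \left(271 + 148\right)} = \frac{1}{-833989 + 2 \cdot 148 \cdot 419} = \frac{1}{-833989 + 124024} = \frac{1}{-709965} = - \frac{1}{709965}$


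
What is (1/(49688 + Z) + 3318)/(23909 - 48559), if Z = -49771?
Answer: -275393/2045950 ≈ -0.13460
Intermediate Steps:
(1/(49688 + Z) + 3318)/(23909 - 48559) = (1/(49688 - 49771) + 3318)/(23909 - 48559) = (1/(-83) + 3318)/(-24650) = (-1/83 + 3318)*(-1/24650) = (275393/83)*(-1/24650) = -275393/2045950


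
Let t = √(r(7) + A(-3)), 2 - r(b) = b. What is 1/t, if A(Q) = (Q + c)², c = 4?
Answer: -I/2 ≈ -0.5*I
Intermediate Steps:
r(b) = 2 - b
A(Q) = (4 + Q)² (A(Q) = (Q + 4)² = (4 + Q)²)
t = 2*I (t = √((2 - 1*7) + (4 - 3)²) = √((2 - 7) + 1²) = √(-5 + 1) = √(-4) = 2*I ≈ 2.0*I)
1/t = 1/(2*I) = -I/2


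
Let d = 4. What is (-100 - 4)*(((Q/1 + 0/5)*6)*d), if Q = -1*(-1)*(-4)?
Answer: 9984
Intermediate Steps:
Q = -4 (Q = 1*(-4) = -4)
(-100 - 4)*(((Q/1 + 0/5)*6)*d) = (-100 - 4)*(((-4/1 + 0/5)*6)*4) = -104*(-4*1 + 0*(1/5))*6*4 = -104*(-4 + 0)*6*4 = -104*(-4*6)*4 = -(-2496)*4 = -104*(-96) = 9984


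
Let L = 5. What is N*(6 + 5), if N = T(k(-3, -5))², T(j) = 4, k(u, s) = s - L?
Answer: 176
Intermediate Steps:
k(u, s) = -5 + s (k(u, s) = s - 1*5 = s - 5 = -5 + s)
N = 16 (N = 4² = 16)
N*(6 + 5) = 16*(6 + 5) = 16*11 = 176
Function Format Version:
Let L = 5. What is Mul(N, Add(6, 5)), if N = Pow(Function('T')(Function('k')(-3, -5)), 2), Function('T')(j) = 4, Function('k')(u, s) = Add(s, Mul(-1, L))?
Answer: 176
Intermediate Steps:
Function('k')(u, s) = Add(-5, s) (Function('k')(u, s) = Add(s, Mul(-1, 5)) = Add(s, -5) = Add(-5, s))
N = 16 (N = Pow(4, 2) = 16)
Mul(N, Add(6, 5)) = Mul(16, Add(6, 5)) = Mul(16, 11) = 176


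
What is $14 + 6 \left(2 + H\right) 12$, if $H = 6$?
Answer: $590$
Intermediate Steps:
$14 + 6 \left(2 + H\right) 12 = 14 + 6 \left(2 + 6\right) 12 = 14 + 6 \cdot 8 \cdot 12 = 14 + 48 \cdot 12 = 14 + 576 = 590$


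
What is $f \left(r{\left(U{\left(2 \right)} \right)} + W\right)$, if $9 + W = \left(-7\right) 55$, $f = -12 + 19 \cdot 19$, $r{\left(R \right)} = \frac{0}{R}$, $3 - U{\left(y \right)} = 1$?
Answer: $-137506$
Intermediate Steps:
$U{\left(y \right)} = 2$ ($U{\left(y \right)} = 3 - 1 = 2$)
$r{\left(R \right)} = 0$
$f = 349$ ($f = -12 + 361 = 349$)
$W = -394$ ($W = -9 - 385 = -394$)
$f \left(r{\left(U{\left(2 \right)} \right)} + W\right) = 349 \left(0 - 394\right) = 349 \left(-394\right) = -137506$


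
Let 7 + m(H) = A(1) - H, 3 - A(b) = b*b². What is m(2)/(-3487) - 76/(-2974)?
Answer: 142915/5185169 ≈ 0.027562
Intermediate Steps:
A(b) = 3 - b³ (A(b) = 3 - b*b² = 3 - b³)
m(H) = -5 - H (m(H) = -7 + ((3 - 1*1³) - H) = -7 + ((3 - 1*1) - H) = -7 + ((3 - 1) - H) = -7 + (2 - H) = -5 - H)
m(2)/(-3487) - 76/(-2974) = (-5 - 1*2)/(-3487) - 76/(-2974) = (-5 - 2)*(-1/3487) - 76*(-1/2974) = -7*(-1/3487) + 38/1487 = 7/3487 + 38/1487 = 142915/5185169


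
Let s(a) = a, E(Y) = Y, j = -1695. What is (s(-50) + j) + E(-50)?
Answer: -1795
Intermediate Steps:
(s(-50) + j) + E(-50) = (-50 - 1695) - 50 = -1745 - 50 = -1795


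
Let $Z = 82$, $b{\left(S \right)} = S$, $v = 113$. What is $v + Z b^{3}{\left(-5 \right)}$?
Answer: $-10137$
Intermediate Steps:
$v + Z b^{3}{\left(-5 \right)} = 113 + 82 \left(-5\right)^{3} = 113 + 82 \left(-125\right) = 113 - 10250 = -10137$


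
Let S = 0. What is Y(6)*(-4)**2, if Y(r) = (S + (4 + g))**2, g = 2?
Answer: 576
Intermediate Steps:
Y(r) = 36 (Y(r) = (0 + (4 + 2))**2 = (0 + 6)**2 = 6**2 = 36)
Y(6)*(-4)**2 = 36*(-4)**2 = 36*16 = 576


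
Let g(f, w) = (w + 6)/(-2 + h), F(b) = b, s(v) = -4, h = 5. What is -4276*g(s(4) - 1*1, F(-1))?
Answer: -21380/3 ≈ -7126.7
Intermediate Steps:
g(f, w) = 2 + w/3 (g(f, w) = (w + 6)/(-2 + 5) = (6 + w)/3 = (6 + w)*(1/3) = 2 + w/3)
-4276*g(s(4) - 1*1, F(-1)) = -4276*(2 + (1/3)*(-1)) = -4276*(2 - 1/3) = -4276*5/3 = -21380/3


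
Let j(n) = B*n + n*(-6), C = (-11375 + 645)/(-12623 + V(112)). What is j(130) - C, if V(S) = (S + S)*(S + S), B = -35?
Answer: -200146760/37553 ≈ -5329.7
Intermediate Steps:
V(S) = 4*S² (V(S) = (2*S)*(2*S) = 4*S²)
C = -10730/37553 (C = (-11375 + 645)/(-12623 + 4*112²) = -10730/(-12623 + 4*12544) = -10730/(-12623 + 50176) = -10730/37553 ≈ -0.28573)
j(n) = -41*n (j(n) = -35*n + n*(-6) = -35*n - 6*n = -41*n)
j(130) - C = -41*130 - 1*(-10730/37553) = -5330 + 10730/37553 = -200146760/37553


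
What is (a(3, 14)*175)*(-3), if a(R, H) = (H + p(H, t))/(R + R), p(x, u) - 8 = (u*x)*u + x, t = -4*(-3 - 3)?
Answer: -708750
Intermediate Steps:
t = 24 (t = -4*(-6) = 24)
p(x, u) = 8 + x + x*u² (p(x, u) = 8 + ((u*x)*u + x) = 8 + (x*u² + x) = 8 + (x + x*u²) = 8 + x + x*u²)
a(R, H) = (8 + 578*H)/(2*R) (a(R, H) = (H + (8 + H + H*24²))/(R + R) = (H + (8 + H + H*576))/((2*R)) = (H + (8 + H + 576*H))*(1/(2*R)) = (H + (8 + 577*H))*(1/(2*R)) = (8 + 578*H)*(1/(2*R)) = (8 + 578*H)/(2*R))
(a(3, 14)*175)*(-3) = (((4 + 289*14)/3)*175)*(-3) = (((4 + 4046)/3)*175)*(-3) = (((⅓)*4050)*175)*(-3) = (1350*175)*(-3) = 236250*(-3) = -708750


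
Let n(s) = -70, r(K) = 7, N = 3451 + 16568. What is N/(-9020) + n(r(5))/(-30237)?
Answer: -604683103/272737740 ≈ -2.2171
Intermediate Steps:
N = 20019
N/(-9020) + n(r(5))/(-30237) = 20019/(-9020) - 70/(-30237) = 20019*(-1/9020) - 70*(-1/30237) = -20019/9020 + 70/30237 = -604683103/272737740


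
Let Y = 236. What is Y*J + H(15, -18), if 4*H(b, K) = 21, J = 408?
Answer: 385173/4 ≈ 96293.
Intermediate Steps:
H(b, K) = 21/4 (H(b, K) = (1/4)*21 = 21/4)
Y*J + H(15, -18) = 236*408 + 21/4 = 96288 + 21/4 = 385173/4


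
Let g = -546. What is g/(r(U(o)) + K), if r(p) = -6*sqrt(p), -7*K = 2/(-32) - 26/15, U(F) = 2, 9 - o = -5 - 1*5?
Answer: 395347680/203027039 + 9246182400*sqrt(2)/203027039 ≈ 66.353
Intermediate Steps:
o = 19 (o = 9 - (-5 - 1*5) = 9 - (-5 - 5) = 9 - 1*(-10) = 9 + 10 = 19)
K = 431/1680 (K = -(2/(-32) - 26/15)/7 = -(2*(-1/32) - 26*1/15)/7 = -(-1/16 - 26/15)/7 = -1/7*(-431/240) = 431/1680 ≈ 0.25655)
g/(r(U(o)) + K) = -546/(-6*sqrt(2) + 431/1680) = -546/(431/1680 - 6*sqrt(2))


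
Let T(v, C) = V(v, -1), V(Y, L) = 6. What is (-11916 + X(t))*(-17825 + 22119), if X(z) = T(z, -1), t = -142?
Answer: -51141540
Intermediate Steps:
T(v, C) = 6
X(z) = 6
(-11916 + X(t))*(-17825 + 22119) = (-11916 + 6)*(-17825 + 22119) = -11910*4294 = -51141540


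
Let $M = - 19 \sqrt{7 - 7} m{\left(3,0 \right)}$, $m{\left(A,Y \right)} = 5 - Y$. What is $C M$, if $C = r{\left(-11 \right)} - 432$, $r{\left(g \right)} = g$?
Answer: $0$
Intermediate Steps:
$M = 0$ ($M = - 19 \sqrt{7 - 7} \left(5 - 0\right) = - 19 \sqrt{0} \left(5 + 0\right) = \left(-19\right) 0 \cdot 5 = 0 \cdot 5 = 0$)
$C = -443$ ($C = -11 - 432 = -443$)
$C M = \left(-443\right) 0 = 0$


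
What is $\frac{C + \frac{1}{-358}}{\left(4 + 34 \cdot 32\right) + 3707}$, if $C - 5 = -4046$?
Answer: $- \frac{1446679}{1718042} \approx -0.84205$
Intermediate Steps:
$C = -4041$ ($C = 5 - 4046 = -4041$)
$\frac{C + \frac{1}{-358}}{\left(4 + 34 \cdot 32\right) + 3707} = \frac{-4041 + \frac{1}{-358}}{\left(4 + 34 \cdot 32\right) + 3707} = \frac{-4041 - \frac{1}{358}}{\left(4 + 1088\right) + 3707} = - \frac{1446679}{358 \left(1092 + 3707\right)} = - \frac{1446679}{358 \cdot 4799} = \left(- \frac{1446679}{358}\right) \frac{1}{4799} = - \frac{1446679}{1718042}$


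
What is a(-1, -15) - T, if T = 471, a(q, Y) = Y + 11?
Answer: -475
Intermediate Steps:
a(q, Y) = 11 + Y
a(-1, -15) - T = (11 - 15) - 1*471 = -4 - 471 = -475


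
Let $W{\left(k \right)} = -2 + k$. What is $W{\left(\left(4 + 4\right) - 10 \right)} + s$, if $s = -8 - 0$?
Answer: $-12$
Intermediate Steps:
$s = -8$ ($s = -8 + 0 = -8$)
$W{\left(\left(4 + 4\right) - 10 \right)} + s = \left(-2 + \left(\left(4 + 4\right) - 10\right)\right) - 8 = \left(-2 + \left(8 - 10\right)\right) - 8 = \left(-2 - 2\right) - 8 = -4 - 8 = -12$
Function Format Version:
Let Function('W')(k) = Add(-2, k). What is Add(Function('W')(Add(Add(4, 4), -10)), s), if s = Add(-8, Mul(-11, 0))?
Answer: -12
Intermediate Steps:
s = -8 (s = Add(-8, 0) = -8)
Add(Function('W')(Add(Add(4, 4), -10)), s) = Add(Add(-2, Add(Add(4, 4), -10)), -8) = Add(Add(-2, Add(8, -10)), -8) = Add(Add(-2, -2), -8) = Add(-4, -8) = -12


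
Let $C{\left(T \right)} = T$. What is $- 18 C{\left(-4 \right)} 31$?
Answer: $2232$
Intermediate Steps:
$- 18 C{\left(-4 \right)} 31 = \left(-18\right) \left(-4\right) 31 = 72 \cdot 31 = 2232$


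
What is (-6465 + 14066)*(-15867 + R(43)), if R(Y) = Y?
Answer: -120278224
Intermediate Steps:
(-6465 + 14066)*(-15867 + R(43)) = (-6465 + 14066)*(-15867 + 43) = 7601*(-15824) = -120278224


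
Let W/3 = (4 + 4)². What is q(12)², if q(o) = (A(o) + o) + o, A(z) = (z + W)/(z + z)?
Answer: 4225/4 ≈ 1056.3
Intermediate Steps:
W = 192 (W = 3*(4 + 4)² = 3*8² = 3*64 = 192)
A(z) = (192 + z)/(2*z) (A(z) = (z + 192)/(z + z) = (192 + z)/((2*z)) = (192 + z)*(1/(2*z)) = (192 + z)/(2*z))
q(o) = 2*o + (192 + o)/(2*o) (q(o) = ((192 + o)/(2*o) + o) + o = (o + (192 + o)/(2*o)) + o = 2*o + (192 + o)/(2*o))
q(12)² = (½ + 2*12 + 96/12)² = (½ + 24 + 96*(1/12))² = (½ + 24 + 8)² = (65/2)² = 4225/4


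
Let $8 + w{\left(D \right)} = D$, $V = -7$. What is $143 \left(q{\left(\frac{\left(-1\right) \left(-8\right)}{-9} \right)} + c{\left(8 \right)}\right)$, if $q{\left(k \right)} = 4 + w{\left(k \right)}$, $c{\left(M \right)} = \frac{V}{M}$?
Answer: $- \frac{59345}{72} \approx -824.24$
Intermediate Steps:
$w{\left(D \right)} = -8 + D$
$c{\left(M \right)} = - \frac{7}{M}$
$q{\left(k \right)} = -4 + k$ ($q{\left(k \right)} = 4 + \left(-8 + k\right) = -4 + k$)
$143 \left(q{\left(\frac{\left(-1\right) \left(-8\right)}{-9} \right)} + c{\left(8 \right)}\right) = 143 \left(\left(-4 + \frac{\left(-1\right) \left(-8\right)}{-9}\right) - \frac{7}{8}\right) = 143 \left(\left(-4 + 8 \left(- \frac{1}{9}\right)\right) - \frac{7}{8}\right) = 143 \left(\left(-4 - \frac{8}{9}\right) - \frac{7}{8}\right) = 143 \left(- \frac{44}{9} - \frac{7}{8}\right) = 143 \left(- \frac{415}{72}\right) = - \frac{59345}{72}$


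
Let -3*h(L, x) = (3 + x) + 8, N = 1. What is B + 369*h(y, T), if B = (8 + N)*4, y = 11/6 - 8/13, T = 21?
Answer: -3900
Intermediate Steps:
y = 95/78 (y = 11*(1/6) - 8*1/13 = 11/6 - 8/13 = 95/78 ≈ 1.2179)
h(L, x) = -11/3 - x/3 (h(L, x) = -((3 + x) + 8)/3 = -(11 + x)/3 = -11/3 - x/3)
B = 36 (B = (8 + 1)*4 = 9*4 = 36)
B + 369*h(y, T) = 36 + 369*(-11/3 - 1/3*21) = 36 + 369*(-11/3 - 7) = 36 + 369*(-32/3) = 36 - 3936 = -3900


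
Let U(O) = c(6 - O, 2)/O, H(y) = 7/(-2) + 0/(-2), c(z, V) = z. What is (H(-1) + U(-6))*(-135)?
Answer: 1485/2 ≈ 742.50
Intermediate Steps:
H(y) = -7/2 (H(y) = 7*(-½) + 0*(-½) = -7/2 + 0 = -7/2)
U(O) = (6 - O)/O
(H(-1) + U(-6))*(-135) = (-7/2 + (6 - 1*(-6))/(-6))*(-135) = (-7/2 - (6 + 6)/6)*(-135) = (-7/2 - ⅙*12)*(-135) = (-7/2 - 2)*(-135) = -11/2*(-135) = 1485/2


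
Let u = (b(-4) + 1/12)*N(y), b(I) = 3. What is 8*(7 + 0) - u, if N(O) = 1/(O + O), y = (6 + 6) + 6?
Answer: 24155/432 ≈ 55.914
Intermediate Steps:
y = 18 (y = 12 + 6 = 18)
N(O) = 1/(2*O)
u = 37/432 (u = (3 + 1/12)*((1/2)/18) = (3 + 1/12)*((1/2)*(1/18)) = (37/12)*(1/36) = 37/432 ≈ 0.085648)
8*(7 + 0) - u = 8*(7 + 0) - 1*37/432 = 8*7 - 37/432 = 56 - 37/432 = 24155/432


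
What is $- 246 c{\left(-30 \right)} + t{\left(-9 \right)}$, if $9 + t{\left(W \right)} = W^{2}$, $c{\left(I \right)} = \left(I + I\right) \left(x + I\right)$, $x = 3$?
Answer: $-398448$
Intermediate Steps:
$c{\left(I \right)} = 2 I \left(3 + I\right)$ ($c{\left(I \right)} = \left(I + I\right) \left(3 + I\right) = 2 I \left(3 + I\right)$)
$t{\left(W \right)} = -9 + W^{2}$
$- 246 c{\left(-30 \right)} + t{\left(-9 \right)} = - 246 \cdot 2 \left(-30\right) \left(3 - 30\right) - \left(9 - \left(-9\right)^{2}\right) = - 246 \cdot 2 \left(-30\right) \left(-27\right) + \left(-9 + 81\right) = \left(-246\right) 1620 + 72 = -398520 + 72 = -398448$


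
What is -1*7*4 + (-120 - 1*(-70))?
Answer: -78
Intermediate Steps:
-1*7*4 + (-120 - 1*(-70)) = -7*4 + (-120 + 70) = -28 - 50 = -78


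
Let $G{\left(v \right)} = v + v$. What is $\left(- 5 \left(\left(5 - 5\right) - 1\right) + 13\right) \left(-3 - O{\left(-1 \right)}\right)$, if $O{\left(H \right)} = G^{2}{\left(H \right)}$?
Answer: $-126$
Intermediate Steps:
$G{\left(v \right)} = 2 v$
$O{\left(H \right)} = 4 H^{2}$ ($O{\left(H \right)} = \left(2 H\right)^{2} = 4 H^{2}$)
$\left(- 5 \left(\left(5 - 5\right) - 1\right) + 13\right) \left(-3 - O{\left(-1 \right)}\right) = \left(- 5 \left(\left(5 - 5\right) - 1\right) + 13\right) \left(-3 - 4 \left(-1\right)^{2}\right) = \left(- 5 \left(0 - 1\right) + 13\right) \left(-3 - 4 \cdot 1\right) = \left(\left(-5\right) \left(-1\right) + 13\right) \left(-3 - 4\right) = \left(5 + 13\right) \left(-3 - 4\right) = 18 \left(-7\right) = -126$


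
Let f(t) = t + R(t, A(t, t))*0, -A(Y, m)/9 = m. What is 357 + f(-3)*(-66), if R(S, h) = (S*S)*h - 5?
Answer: 555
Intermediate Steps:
A(Y, m) = -9*m
R(S, h) = -5 + h*S² (R(S, h) = S²*h - 5 = h*S² - 5 = -5 + h*S²)
f(t) = t (f(t) = t + (-5 + (-9*t)*t²)*0 = t + (-5 - 9*t³)*0 = t + 0 = t)
357 + f(-3)*(-66) = 357 - 3*(-66) = 357 + 198 = 555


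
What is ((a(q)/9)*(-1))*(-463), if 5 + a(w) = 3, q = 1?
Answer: -926/9 ≈ -102.89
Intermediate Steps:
a(w) = -2 (a(w) = -5 + 3 = -2)
((a(q)/9)*(-1))*(-463) = (-2/9*(-1))*(-463) = (-2*⅑*(-1))*(-463) = -2/9*(-1)*(-463) = (2/9)*(-463) = -926/9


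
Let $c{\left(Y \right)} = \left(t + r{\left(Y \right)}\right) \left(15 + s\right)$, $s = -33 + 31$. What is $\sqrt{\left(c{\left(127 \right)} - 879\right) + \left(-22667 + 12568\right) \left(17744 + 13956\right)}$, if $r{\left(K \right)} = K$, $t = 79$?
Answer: $i \sqrt{320136501} \approx 17892.0 i$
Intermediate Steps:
$s = -2$
$c{\left(Y \right)} = 1027 + 13 Y$ ($c{\left(Y \right)} = \left(79 + Y\right) \left(15 - 2\right) = \left(79 + Y\right) 13 = 1027 + 13 Y$)
$\sqrt{\left(c{\left(127 \right)} - 879\right) + \left(-22667 + 12568\right) \left(17744 + 13956\right)} = \sqrt{\left(\left(1027 + 13 \cdot 127\right) - 879\right) + \left(-22667 + 12568\right) \left(17744 + 13956\right)} = \sqrt{\left(\left(1027 + 1651\right) - 879\right) - 320138300} = \sqrt{\left(2678 - 879\right) - 320138300} = \sqrt{1799 - 320138300} = \sqrt{-320136501} = i \sqrt{320136501}$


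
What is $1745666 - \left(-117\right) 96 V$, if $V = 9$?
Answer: $1846754$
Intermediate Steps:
$1745666 - \left(-117\right) 96 V = 1745666 - \left(-117\right) 96 \cdot 9 = 1745666 - \left(-11232\right) 9 = 1745666 - -101088 = 1745666 + 101088 = 1846754$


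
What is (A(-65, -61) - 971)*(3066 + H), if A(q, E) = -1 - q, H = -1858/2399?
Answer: -6669602732/2399 ≈ -2.7802e+6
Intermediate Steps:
H = -1858/2399 (H = -1858*1/2399 = -1858/2399 ≈ -0.77449)
(A(-65, -61) - 971)*(3066 + H) = ((-1 - 1*(-65)) - 971)*(3066 - 1858/2399) = ((-1 + 65) - 971)*(7353476/2399) = (64 - 971)*(7353476/2399) = -907*7353476/2399 = -6669602732/2399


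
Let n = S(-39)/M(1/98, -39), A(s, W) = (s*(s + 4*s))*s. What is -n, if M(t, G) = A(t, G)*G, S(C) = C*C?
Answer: 36706488/5 ≈ 7.3413e+6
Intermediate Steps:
A(s, W) = 5*s³ (A(s, W) = (s*(5*s))*s = (5*s²)*s = 5*s³)
S(C) = C²
M(t, G) = 5*G*t³ (M(t, G) = (5*t³)*G = 5*G*t³)
n = -36706488/5 (n = (-39)²/((5*(-39)*(1/98)³)) = 1521/((5*(-39)*(1/98)³)) = 1521/((5*(-39)*(1/941192))) = 1521/(-195/941192) = 1521*(-941192/195) = -36706488/5 ≈ -7.3413e+6)
-n = -1*(-36706488/5) = 36706488/5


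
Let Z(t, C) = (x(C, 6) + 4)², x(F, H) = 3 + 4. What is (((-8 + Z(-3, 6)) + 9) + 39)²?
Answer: 25921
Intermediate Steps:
x(F, H) = 7
Z(t, C) = 121 (Z(t, C) = (7 + 4)² = 11² = 121)
(((-8 + Z(-3, 6)) + 9) + 39)² = (((-8 + 121) + 9) + 39)² = ((113 + 9) + 39)² = (122 + 39)² = 161² = 25921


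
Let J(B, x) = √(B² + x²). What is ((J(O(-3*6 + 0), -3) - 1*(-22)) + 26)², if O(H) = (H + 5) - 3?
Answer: (48 + √265)² ≈ 4131.8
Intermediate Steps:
O(H) = 2 + H (O(H) = (5 + H) - 3 = 2 + H)
((J(O(-3*6 + 0), -3) - 1*(-22)) + 26)² = ((√((2 + (-3*6 + 0))² + (-3)²) - 1*(-22)) + 26)² = ((√((2 + (-18 + 0))² + 9) + 22) + 26)² = ((√((2 - 18)² + 9) + 22) + 26)² = ((√((-16)² + 9) + 22) + 26)² = ((√(256 + 9) + 22) + 26)² = ((√265 + 22) + 26)² = ((22 + √265) + 26)² = (48 + √265)²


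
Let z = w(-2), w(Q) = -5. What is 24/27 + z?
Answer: -37/9 ≈ -4.1111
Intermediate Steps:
z = -5
24/27 + z = 24/27 - 5 = 24*(1/27) - 5 = 8/9 - 5 = -37/9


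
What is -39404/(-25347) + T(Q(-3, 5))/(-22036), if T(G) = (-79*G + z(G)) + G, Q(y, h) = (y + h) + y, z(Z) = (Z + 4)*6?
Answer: 30924044/19948089 ≈ 1.5502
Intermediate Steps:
z(Z) = 24 + 6*Z (z(Z) = (4 + Z)*6 = 24 + 6*Z)
Q(y, h) = h + 2*y (Q(y, h) = (h + y) + y = h + 2*y)
T(G) = 24 - 72*G (T(G) = (-79*G + (24 + 6*G)) + G = (24 - 73*G) + G = 24 - 72*G)
-39404/(-25347) + T(Q(-3, 5))/(-22036) = -39404/(-25347) + (24 - 72*(5 + 2*(-3)))/(-22036) = -39404*(-1/25347) + (24 - 72*(5 - 6))*(-1/22036) = 39404/25347 + (24 - 72*(-1))*(-1/22036) = 39404/25347 + (24 + 72)*(-1/22036) = 39404/25347 + 96*(-1/22036) = 39404/25347 - 24/5509 = 30924044/19948089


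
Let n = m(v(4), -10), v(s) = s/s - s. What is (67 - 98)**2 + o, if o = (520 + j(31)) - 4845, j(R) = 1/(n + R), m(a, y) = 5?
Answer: -121103/36 ≈ -3364.0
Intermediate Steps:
v(s) = 1 - s
n = 5
j(R) = 1/(5 + R)
o = -155699/36 (o = (520 + 1/(5 + 31)) - 4845 = (520 + 1/36) - 4845 = 18721/36 - 4845 = -155699/36 ≈ -4325.0)
(67 - 98)**2 + o = (67 - 98)**2 - 155699/36 = (-31)**2 - 155699/36 = 961 - 155699/36 = -121103/36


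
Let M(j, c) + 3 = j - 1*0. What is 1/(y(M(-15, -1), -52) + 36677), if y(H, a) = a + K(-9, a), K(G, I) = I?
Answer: 1/36573 ≈ 2.7343e-5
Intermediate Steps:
M(j, c) = -3 + j (M(j, c) = -3 + (j - 1*0) = -3 + (j + 0) = -3 + j)
y(H, a) = 2*a (y(H, a) = a + a = 2*a)
1/(y(M(-15, -1), -52) + 36677) = 1/(2*(-52) + 36677) = 1/(-104 + 36677) = 1/36573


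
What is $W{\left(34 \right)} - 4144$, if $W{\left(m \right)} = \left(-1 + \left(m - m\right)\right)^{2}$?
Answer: $-4143$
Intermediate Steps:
$W{\left(m \right)} = 1$ ($W{\left(m \right)} = \left(-1 + 0\right)^{2} = \left(-1\right)^{2} = 1$)
$W{\left(34 \right)} - 4144 = 1 - 4144 = -4143$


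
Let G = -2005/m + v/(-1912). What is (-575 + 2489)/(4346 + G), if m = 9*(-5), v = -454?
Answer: 16468056/37778383 ≈ 0.43591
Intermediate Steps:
m = -45
G = 385399/8604 (G = -2005/(-45) - 454/(-1912) = -2005*(-1/45) - 454*(-1/1912) = 401/9 + 227/956 = 385399/8604 ≈ 44.793)
(-575 + 2489)/(4346 + G) = (-575 + 2489)/(4346 + 385399/8604) = 1914/(37778383/8604) = 1914*(8604/37778383) = 16468056/37778383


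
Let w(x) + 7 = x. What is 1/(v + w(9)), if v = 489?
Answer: 1/491 ≈ 0.0020367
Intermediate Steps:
w(x) = -7 + x
1/(v + w(9)) = 1/(489 + (-7 + 9)) = 1/(489 + 2) = 1/491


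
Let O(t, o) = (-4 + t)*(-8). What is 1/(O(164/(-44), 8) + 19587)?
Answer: 11/216137 ≈ 5.0894e-5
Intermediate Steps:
O(t, o) = 32 - 8*t
1/(O(164/(-44), 8) + 19587) = 1/((32 - 1312/(-44)) + 19587) = 1/((32 - 1312*(-1)/44) + 19587) = 1/((32 - 8*(-41/11)) + 19587) = 1/((32 + 328/11) + 19587) = 1/(680/11 + 19587) = 1/(216137/11) = 11/216137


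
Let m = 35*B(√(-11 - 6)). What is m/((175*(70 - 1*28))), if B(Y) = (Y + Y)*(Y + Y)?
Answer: -34/105 ≈ -0.32381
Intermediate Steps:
B(Y) = 4*Y² (B(Y) = (2*Y)*(2*Y) = 4*Y²)
m = -2380 (m = 35*(4*(√(-11 - 6))²) = 35*(4*(√(-17))²) = 35*(4*(I*√17)²) = 35*(4*(-17)) = 35*(-68) = -2380)
m/((175*(70 - 1*28))) = -2380*1/(175*(70 - 1*28)) = -2380*1/(175*(70 - 28)) = -2380/(175*42) = -2380/7350 = -2380*1/7350 = -34/105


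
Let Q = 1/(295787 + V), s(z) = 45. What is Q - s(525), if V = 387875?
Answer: -30764789/683662 ≈ -45.000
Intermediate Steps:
Q = 1/683662 (Q = 1/(295787 + 387875) = 1/683662 ≈ 1.4627e-6)
Q - s(525) = 1/683662 - 1*45 = 1/683662 - 45 = -30764789/683662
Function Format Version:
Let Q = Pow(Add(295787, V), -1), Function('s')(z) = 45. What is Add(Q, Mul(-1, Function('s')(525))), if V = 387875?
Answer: Rational(-30764789, 683662) ≈ -45.000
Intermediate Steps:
Q = Rational(1, 683662) (Q = Pow(Add(295787, 387875), -1) = Pow(683662, -1) = Rational(1, 683662) ≈ 1.4627e-6)
Add(Q, Mul(-1, Function('s')(525))) = Add(Rational(1, 683662), Mul(-1, 45)) = Add(Rational(1, 683662), -45) = Rational(-30764789, 683662)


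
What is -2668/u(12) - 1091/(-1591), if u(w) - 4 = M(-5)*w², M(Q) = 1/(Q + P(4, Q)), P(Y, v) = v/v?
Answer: 1069925/12728 ≈ 84.061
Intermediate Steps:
P(Y, v) = 1
M(Q) = 1/(1 + Q) (M(Q) = 1/(Q + 1) = 1/(1 + Q))
u(w) = 4 - w²/4 (u(w) = 4 + w²/(1 - 5) = 4 + w²/(-4) = 4 - w²/4)
-2668/u(12) - 1091/(-1591) = -2668/(4 - ¼*12²) - 1091/(-1591) = -2668/(4 - ¼*144) - 1091*(-1/1591) = -2668/(4 - 36) + 1091/1591 = -2668/(-32) + 1091/1591 = -2668*(-1/32) + 1091/1591 = 667/8 + 1091/1591 = 1069925/12728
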